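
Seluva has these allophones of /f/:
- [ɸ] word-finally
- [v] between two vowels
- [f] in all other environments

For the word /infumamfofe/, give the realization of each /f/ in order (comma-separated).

[f], [f], [v]

Occurrence 1 (position 3): no conditioning environment matches → elsewhere allophone [f].
Occurrence 2 (position 8): no conditioning environment matches → elsewhere allophone [f].
Occurrence 3 (position 10): between two vowels → [v].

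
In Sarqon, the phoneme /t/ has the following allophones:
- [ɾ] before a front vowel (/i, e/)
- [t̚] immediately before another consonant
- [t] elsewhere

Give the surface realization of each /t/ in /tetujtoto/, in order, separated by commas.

Occurrence 1 (position 1): before a front vowel (/i, e/) → [ɾ].
Occurrence 2 (position 3): no conditioning environment matches → elsewhere allophone [t].
Occurrence 3 (position 6): no conditioning environment matches → elsewhere allophone [t].
Occurrence 4 (position 8): no conditioning environment matches → elsewhere allophone [t].

[ɾ], [t], [t], [t]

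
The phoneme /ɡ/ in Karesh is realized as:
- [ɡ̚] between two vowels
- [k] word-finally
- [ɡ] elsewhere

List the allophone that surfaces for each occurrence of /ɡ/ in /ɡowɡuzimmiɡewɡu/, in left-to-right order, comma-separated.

Occurrence 1 (position 1): no conditioning environment matches → elsewhere allophone [ɡ].
Occurrence 2 (position 4): no conditioning environment matches → elsewhere allophone [ɡ].
Occurrence 3 (position 11): between two vowels → [ɡ̚].
Occurrence 4 (position 14): no conditioning environment matches → elsewhere allophone [ɡ].

[ɡ], [ɡ], [ɡ̚], [ɡ]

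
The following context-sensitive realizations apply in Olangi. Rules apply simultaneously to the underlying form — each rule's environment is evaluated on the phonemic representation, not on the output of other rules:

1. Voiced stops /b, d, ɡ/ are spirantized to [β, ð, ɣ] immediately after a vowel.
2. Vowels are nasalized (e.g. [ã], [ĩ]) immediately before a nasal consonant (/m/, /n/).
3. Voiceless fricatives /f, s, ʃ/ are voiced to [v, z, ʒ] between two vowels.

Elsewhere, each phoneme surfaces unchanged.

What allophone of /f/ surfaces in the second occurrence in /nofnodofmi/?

[f]

/f/ (between /o/ and /m/): rule 3 targets it, but not between two vowels → unchanged [f].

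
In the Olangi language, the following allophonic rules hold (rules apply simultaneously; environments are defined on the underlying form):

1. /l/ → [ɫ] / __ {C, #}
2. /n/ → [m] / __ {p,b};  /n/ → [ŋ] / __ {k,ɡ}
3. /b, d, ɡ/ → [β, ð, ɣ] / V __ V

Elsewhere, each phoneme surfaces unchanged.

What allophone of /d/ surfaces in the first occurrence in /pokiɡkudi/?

[ð]

/d/ (between /u/ and /i/): between two vowels, so rule 3 applies → [ð].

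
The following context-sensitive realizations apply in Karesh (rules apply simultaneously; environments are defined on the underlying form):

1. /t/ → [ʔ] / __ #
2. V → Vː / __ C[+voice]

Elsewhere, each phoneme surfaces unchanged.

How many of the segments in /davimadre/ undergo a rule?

Segments that undergo a rule: /a/ → [aː] (rule 2); /i/ → [iː] (rule 2); /a/ → [aː] (rule 2).
All other segments surface unchanged.

3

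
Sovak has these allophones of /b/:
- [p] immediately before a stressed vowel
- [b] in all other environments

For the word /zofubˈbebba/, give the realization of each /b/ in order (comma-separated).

Occurrence 1 (position 5): no conditioning environment matches → elsewhere allophone [b].
Occurrence 2 (position 6): immediately before a stressed vowel → [p].
Occurrence 3 (position 8): no conditioning environment matches → elsewhere allophone [b].
Occurrence 4 (position 9): no conditioning environment matches → elsewhere allophone [b].

[b], [p], [b], [b]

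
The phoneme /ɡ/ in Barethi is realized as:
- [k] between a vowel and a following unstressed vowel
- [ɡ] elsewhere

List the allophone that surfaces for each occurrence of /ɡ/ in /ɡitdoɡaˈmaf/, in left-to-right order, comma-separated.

Occurrence 1 (position 1): no conditioning environment matches → elsewhere allophone [ɡ].
Occurrence 2 (position 6): between a vowel and a following unstressed vowel → [k].

[ɡ], [k]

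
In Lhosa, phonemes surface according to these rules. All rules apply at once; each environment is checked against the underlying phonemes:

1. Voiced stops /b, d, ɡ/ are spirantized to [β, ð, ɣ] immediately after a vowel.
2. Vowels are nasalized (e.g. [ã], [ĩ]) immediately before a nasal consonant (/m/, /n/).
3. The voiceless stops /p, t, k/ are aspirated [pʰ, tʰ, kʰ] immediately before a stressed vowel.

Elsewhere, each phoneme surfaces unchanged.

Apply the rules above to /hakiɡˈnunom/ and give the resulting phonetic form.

/a/ — between /h/ and /k/; rule 2 does not apply here → [a].
/k/ — between /a/ and /i/; rule 3 does not apply here → [k].
/i/ (between /k/ and /ɡ/) fails the environment for rule 2, so it stays [i].
/ɡ/ — between /i/ and /n/, immediately after a vowel — surfaces as [ɣ] (rule 1).
/u/ (between /n/ and /n/): before a nasal consonant, so rule 2 applies → [ũ].
/o/ (between /n/ and /m/): before a nasal consonant, so rule 2 applies → [õ].

[hakiɣˈnũnõm]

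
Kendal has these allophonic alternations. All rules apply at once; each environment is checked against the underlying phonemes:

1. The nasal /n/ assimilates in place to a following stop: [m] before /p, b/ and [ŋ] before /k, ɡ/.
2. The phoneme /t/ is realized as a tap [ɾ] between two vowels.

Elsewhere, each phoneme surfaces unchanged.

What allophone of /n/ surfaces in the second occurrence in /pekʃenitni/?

[n]

/n/ (between /t/ and /i/) is in the target of rule 1 but the environment (before a labial or velar stop) is not met → [n].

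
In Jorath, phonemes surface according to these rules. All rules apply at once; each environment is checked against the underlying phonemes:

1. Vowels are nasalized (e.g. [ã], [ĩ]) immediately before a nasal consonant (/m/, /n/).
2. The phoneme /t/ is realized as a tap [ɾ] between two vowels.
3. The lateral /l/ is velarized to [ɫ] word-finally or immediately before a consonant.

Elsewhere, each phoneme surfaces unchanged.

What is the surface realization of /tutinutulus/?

/t/ (word-initial) fails the environment for rule 2, so it stays [t].
/u/ (between /t/ and /t/) is in the target of rule 1 but the environment (before a nasal consonant) is not met → [u].
/t/ (between /u/ and /i/): between two vowels, so rule 2 applies → [ɾ].
/i/ (between /t/ and /n/) occurs before a nasal consonant → [ĩ] by rule 1.
/n/ — not in any rule's target class → [n].
/u/ (between /n/ and /t/): rule 1 targets it, but not before a nasal consonant → unchanged [u].
/t/ (between /u/ and /u/): between two vowels, so rule 2 applies → [ɾ].
/u/ (between /t/ and /l/) fails the environment for rule 1, so it stays [u].
/l/ (between /u/ and /u/) fails the environment for rule 3, so it stays [l].
/u/ — between /l/ and /s/; rule 1 does not apply here → [u].
/s/ (word-final) is unaffected → [s].

[tuɾĩnuɾulus]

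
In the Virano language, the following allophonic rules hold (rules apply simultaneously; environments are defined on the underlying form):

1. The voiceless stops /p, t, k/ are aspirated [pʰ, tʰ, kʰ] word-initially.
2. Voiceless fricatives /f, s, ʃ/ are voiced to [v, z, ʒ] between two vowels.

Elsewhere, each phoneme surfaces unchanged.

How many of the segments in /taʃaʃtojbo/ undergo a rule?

2

Segments that undergo a rule: /t/ → [tʰ] (rule 1); /ʃ/ → [ʒ] (rule 2).
All other segments surface unchanged.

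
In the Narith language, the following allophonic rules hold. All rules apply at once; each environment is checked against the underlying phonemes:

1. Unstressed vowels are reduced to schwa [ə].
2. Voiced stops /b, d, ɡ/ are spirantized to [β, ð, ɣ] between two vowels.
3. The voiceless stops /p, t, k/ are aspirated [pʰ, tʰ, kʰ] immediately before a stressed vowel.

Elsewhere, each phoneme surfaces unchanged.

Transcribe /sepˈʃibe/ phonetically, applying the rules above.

/s/ (word-initial) is unaffected → [s].
Rule 1 applies to /e/ (between /s/ and /p/: in an unstressed syllable) → [ə].
/p/ (between /e/ and /ʃ/): rule 3 targets it, but not immediately before a stressed vowel → unchanged [p].
/ʃ/ stays [ʃ].
/i/ (between /ʃ/ and /b/): rule 1 targets it, but not in an unstressed syllable → unchanged [i].
/b/ (between /i/ and /e/) occurs between two vowels → [β] by rule 2.
/e/ meets the environment for rule 1 (in an unstressed syllable) → [ə].

[səpˈʃiβə]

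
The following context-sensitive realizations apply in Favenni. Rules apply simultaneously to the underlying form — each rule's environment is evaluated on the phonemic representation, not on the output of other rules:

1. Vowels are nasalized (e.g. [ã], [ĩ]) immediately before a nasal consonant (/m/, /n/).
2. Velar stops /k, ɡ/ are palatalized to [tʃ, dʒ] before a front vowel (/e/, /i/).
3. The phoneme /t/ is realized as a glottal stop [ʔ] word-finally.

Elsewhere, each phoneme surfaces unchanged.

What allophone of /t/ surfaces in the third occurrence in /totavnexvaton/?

[t]

/t/ (between /a/ and /o/) is in the target of rule 3 but the environment (word-finally) is not met → [t].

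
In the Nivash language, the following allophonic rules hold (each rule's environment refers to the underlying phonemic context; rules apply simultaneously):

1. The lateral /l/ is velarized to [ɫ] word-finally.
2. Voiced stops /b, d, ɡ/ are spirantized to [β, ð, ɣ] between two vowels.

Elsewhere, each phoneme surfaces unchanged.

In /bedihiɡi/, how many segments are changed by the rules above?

Segments that undergo a rule: /d/ → [ð] (rule 2); /ɡ/ → [ɣ] (rule 2).
All other segments surface unchanged.

2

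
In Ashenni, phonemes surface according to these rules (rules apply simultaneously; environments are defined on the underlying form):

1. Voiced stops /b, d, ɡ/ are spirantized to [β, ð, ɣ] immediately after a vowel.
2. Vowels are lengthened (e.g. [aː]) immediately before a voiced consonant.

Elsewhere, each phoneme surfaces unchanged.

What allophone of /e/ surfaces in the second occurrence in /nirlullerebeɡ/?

[eː]

Rule 2 applies to /e/ (between /r/ and /b/: before a voiced consonant) → [eː].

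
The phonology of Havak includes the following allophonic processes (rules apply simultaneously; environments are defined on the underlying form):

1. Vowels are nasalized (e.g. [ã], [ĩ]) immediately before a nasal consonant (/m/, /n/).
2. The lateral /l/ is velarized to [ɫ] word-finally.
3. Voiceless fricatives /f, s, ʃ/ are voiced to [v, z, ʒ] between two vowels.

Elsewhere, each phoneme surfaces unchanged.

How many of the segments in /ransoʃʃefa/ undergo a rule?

Segments that undergo a rule: /a/ → [ã] (rule 1); /f/ → [v] (rule 3).
All other segments surface unchanged.

2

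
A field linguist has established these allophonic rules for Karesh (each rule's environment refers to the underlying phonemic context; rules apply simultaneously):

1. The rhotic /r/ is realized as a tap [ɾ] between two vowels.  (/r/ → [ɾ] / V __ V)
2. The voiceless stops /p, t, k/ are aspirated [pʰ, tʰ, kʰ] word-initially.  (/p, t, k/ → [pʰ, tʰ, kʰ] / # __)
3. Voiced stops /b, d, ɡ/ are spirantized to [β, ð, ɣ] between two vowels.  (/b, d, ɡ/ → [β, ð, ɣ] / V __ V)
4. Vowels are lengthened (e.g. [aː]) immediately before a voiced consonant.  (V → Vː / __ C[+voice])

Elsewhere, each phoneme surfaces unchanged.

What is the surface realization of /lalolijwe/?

[laːloːliːjwe]

/l/ (word-initial) is unaffected → [l].
/a/ meets the environment for rule 4 (before a voiced consonant) → [aː].
/l/ — not in any rule's target class → [l].
/o/ (between /l/ and /l/): before a voiced consonant, so rule 4 applies → [oː].
/l/ (between /o/ and /i/): no rule targets it → [l].
Rule 4 applies to /i/ (between /l/ and /j/: before a voiced consonant) → [iː].
/j/ (between /i/ and /w/): no rule targets it → [j].
/w/ — not in any rule's target class → [w].
/e/ — word-final; rule 4 does not apply here → [e].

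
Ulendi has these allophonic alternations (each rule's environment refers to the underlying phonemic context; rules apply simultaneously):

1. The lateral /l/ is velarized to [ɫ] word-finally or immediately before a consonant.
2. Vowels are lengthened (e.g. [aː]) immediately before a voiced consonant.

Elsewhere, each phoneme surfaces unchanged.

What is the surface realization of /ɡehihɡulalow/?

/e/ (between /ɡ/ and /h/) fails the environment for rule 2, so it stays [e].
/i/ (between /h/ and /h/): rule 2 targets it, but not before a voiced consonant → unchanged [i].
Rule 2 applies to /u/ (between /ɡ/ and /l/: before a voiced consonant) → [uː].
/l/ (between /u/ and /a/) fails the environment for rule 1, so it stays [l].
/a/ (between /l/ and /l/) occurs before a voiced consonant → [aː] by rule 2.
/l/ — between /a/ and /o/; rule 1 does not apply here → [l].
Rule 2 applies to /o/ (between /l/ and /w/: before a voiced consonant) → [oː].

[ɡehihɡuːlaːloːw]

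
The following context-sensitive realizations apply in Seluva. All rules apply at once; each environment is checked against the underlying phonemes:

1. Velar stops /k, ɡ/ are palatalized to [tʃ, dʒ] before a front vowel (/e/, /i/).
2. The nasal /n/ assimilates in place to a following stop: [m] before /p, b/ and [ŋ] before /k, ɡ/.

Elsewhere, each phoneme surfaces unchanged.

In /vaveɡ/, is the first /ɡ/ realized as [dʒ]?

No

/ɡ/ — word-final; rule 1 does not apply here → [ɡ].
The actual realization is [ɡ], not [dʒ].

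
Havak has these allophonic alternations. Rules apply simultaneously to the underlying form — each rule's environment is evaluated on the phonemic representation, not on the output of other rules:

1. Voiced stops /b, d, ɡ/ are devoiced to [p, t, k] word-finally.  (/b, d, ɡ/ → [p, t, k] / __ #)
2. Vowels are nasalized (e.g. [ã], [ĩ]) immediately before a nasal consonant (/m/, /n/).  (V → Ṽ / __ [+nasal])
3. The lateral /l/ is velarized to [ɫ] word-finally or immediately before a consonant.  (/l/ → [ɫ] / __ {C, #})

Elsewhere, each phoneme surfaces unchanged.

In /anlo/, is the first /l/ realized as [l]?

/l/ (between /n/ and /o/) is in the target of rule 3 but the environment (word-finally or immediately before a consonant) is not met → [l].
The actual realization is [l], which matches [l].

Yes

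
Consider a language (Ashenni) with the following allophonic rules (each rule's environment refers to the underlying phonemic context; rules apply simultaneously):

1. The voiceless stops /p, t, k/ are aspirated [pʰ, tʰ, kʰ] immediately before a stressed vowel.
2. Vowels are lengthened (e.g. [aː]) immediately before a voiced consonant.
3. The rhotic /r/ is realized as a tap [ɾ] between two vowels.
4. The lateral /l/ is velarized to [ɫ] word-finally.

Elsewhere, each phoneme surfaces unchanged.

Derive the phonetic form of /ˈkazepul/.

/k/ meets the environment for rule 1 (immediately before a stressed vowel) → [kʰ].
Rule 2 applies to /a/ (between /k/ and /z/: before a voiced consonant) → [aː].
/e/ (between /z/ and /p/): rule 2 targets it, but not before a voiced consonant → unchanged [e].
/p/ (between /e/ and /u/) is in the target of rule 1 but the environment (immediately before a stressed vowel) is not met → [p].
/u/ (between /p/ and /l/): before a voiced consonant, so rule 2 applies → [uː].
/l/ (word-final) occurs word-finally → [ɫ] by rule 4.

[ˈkʰaːzepuːɫ]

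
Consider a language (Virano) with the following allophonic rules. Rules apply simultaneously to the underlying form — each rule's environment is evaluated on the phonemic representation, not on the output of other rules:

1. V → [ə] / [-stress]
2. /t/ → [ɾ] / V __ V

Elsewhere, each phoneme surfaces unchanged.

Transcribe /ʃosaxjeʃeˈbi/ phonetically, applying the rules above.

Rule 1 applies to /o/ (between /ʃ/ and /s/: in an unstressed syllable) → [ə].
/a/ — between /s/ and /x/, in an unstressed syllable — surfaces as [ə] (rule 1).
Rule 1 applies to /e/ (between /j/ and /ʃ/: in an unstressed syllable) → [ə].
Rule 1 applies to /e/ (between /ʃ/ and /b/: in an unstressed syllable) → [ə].
/i/ (word-final) fails the environment for rule 1, so it stays [i].

[ʃəsəxjəʃəˈbi]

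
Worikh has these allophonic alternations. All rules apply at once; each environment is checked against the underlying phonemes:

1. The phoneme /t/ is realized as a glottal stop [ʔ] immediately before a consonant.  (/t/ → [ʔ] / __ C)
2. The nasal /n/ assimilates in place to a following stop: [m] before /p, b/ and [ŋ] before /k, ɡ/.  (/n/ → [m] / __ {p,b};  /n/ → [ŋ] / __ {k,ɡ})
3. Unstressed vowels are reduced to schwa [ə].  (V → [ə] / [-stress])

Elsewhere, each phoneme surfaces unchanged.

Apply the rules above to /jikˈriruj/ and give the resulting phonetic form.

/j/ (word-initial): no rule targets it → [j].
Rule 3 applies to /i/ (between /j/ and /k/: in an unstressed syllable) → [ə].
/k/ (between /i/ and /r/): no rule targets it → [k].
/r/ stays [r].
/i/ — between /r/ and /r/; rule 3 does not apply here → [i].
/r/ stays [r].
/u/ (between /r/ and /j/) occurs in an unstressed syllable → [ə] by rule 3.
/j/ (word-final) is unaffected → [j].

[jəkˈrirəj]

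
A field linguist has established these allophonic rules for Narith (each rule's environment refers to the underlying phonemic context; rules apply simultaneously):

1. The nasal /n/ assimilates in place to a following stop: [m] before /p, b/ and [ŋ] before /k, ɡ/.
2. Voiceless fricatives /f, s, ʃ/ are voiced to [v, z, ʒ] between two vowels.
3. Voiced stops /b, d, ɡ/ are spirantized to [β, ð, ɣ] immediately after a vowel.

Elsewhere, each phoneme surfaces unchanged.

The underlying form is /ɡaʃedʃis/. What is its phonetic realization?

/ɡ/ (word-initial) is in the target of rule 3 but the environment (immediately after a vowel) is not met → [ɡ].
Rule 2 applies to /ʃ/ (between /a/ and /e/: between two vowels) → [ʒ].
/d/ (between /e/ and /ʃ/): immediately after a vowel, so rule 3 applies → [ð].
/ʃ/ — between /d/ and /i/; rule 2 does not apply here → [ʃ].
/s/ (word-final) fails the environment for rule 2, so it stays [s].

[ɡaʒeðʃis]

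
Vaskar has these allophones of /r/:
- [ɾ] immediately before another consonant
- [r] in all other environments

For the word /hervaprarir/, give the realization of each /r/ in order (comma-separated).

Occurrence 1 (position 3): immediately before another consonant → [ɾ].
Occurrence 2 (position 7): no conditioning environment matches → elsewhere allophone [r].
Occurrence 3 (position 9): no conditioning environment matches → elsewhere allophone [r].
Occurrence 4 (position 11): no conditioning environment matches → elsewhere allophone [r].

[ɾ], [r], [r], [r]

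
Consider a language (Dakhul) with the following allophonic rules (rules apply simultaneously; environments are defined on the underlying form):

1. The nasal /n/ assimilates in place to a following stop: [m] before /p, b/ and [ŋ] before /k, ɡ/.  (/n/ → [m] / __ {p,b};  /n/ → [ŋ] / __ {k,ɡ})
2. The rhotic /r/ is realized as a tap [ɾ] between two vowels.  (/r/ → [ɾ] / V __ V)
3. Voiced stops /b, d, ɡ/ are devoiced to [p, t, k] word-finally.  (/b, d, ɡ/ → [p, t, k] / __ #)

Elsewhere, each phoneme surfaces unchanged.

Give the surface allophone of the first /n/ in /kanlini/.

[n]

/n/ (between /a/ and /l/): rule 1 targets it, but not before a labial or velar stop → unchanged [n].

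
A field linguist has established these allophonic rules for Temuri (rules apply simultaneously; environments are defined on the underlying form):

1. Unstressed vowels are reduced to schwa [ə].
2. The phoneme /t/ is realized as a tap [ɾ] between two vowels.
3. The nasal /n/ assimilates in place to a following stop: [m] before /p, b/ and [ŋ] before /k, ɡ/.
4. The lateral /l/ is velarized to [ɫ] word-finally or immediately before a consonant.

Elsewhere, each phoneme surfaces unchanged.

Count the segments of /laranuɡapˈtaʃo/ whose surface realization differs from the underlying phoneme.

Segments that undergo a rule: /a/ → [ə] (rule 1); /a/ → [ə] (rule 1); /u/ → [ə] (rule 1); /a/ → [ə] (rule 1); /o/ → [ə] (rule 1).
All other segments surface unchanged.

5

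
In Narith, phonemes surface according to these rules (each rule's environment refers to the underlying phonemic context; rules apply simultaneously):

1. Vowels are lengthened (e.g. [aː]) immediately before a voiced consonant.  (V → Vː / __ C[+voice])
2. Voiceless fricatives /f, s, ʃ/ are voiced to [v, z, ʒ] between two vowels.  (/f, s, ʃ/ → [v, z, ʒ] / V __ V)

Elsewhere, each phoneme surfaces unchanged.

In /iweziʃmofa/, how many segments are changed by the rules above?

3

Segments that undergo a rule: /i/ → [iː] (rule 1); /e/ → [eː] (rule 1); /f/ → [v] (rule 2).
All other segments surface unchanged.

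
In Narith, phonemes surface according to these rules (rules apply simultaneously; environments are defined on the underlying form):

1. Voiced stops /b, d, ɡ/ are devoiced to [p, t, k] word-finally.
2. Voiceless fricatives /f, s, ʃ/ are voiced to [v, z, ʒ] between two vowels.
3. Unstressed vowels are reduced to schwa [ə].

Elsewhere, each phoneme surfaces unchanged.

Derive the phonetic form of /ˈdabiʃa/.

/d/ (word-initial) fails the environment for rule 1, so it stays [d].
/a/ (between /d/ and /b/): rule 3 targets it, but not in an unstressed syllable → unchanged [a].
/b/ — between /a/ and /i/; rule 1 does not apply here → [b].
/i/ (between /b/ and /ʃ/): in an unstressed syllable, so rule 3 applies → [ə].
/ʃ/ meets the environment for rule 2 (between two vowels) → [ʒ].
/a/ meets the environment for rule 3 (in an unstressed syllable) → [ə].

[ˈdabəʒə]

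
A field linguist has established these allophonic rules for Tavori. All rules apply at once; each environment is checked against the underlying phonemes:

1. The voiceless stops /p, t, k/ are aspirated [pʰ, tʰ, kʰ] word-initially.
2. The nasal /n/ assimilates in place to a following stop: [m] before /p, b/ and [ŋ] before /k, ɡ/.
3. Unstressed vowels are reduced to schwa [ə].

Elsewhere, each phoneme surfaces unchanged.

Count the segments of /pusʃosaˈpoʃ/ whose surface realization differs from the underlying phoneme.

4

Segments that undergo a rule: /p/ → [pʰ] (rule 1); /u/ → [ə] (rule 3); /o/ → [ə] (rule 3); /a/ → [ə] (rule 3).
All other segments surface unchanged.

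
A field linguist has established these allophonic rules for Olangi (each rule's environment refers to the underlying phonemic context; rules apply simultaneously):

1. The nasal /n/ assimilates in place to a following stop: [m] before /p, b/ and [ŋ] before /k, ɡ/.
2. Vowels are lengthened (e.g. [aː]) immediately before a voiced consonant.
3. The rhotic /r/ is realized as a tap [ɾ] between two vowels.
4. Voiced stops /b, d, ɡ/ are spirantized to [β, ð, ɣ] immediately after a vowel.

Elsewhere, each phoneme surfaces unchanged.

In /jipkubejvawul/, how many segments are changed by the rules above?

5

Segments that undergo a rule: /u/ → [uː] (rule 2); /b/ → [β] (rule 4); /e/ → [eː] (rule 2); /a/ → [aː] (rule 2); /u/ → [uː] (rule 2).
All other segments surface unchanged.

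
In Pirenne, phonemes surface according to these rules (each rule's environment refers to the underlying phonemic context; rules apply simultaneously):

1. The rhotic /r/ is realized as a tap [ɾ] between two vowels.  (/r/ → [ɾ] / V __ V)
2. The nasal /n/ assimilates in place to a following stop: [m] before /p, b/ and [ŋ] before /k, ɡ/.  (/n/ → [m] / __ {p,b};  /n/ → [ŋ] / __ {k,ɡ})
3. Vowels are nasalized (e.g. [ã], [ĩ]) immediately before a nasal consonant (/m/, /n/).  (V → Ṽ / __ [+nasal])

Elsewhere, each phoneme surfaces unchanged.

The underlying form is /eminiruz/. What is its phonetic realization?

[ẽmĩniɾuz]

/e/ (word-initial): before a nasal consonant, so rule 3 applies → [ẽ].
/m/ — not in any rule's target class → [m].
/i/ (between /m/ and /n/): before a nasal consonant, so rule 3 applies → [ĩ].
/n/ (between /i/ and /i/) is in the target of rule 2 but the environment (before a labial or velar stop) is not met → [n].
/i/ (between /n/ and /r/) is in the target of rule 3 but the environment (before a nasal consonant) is not met → [i].
/r/ (between /i/ and /u/) occurs between two vowels → [ɾ] by rule 1.
/u/ (between /r/ and /z/): rule 3 targets it, but not before a nasal consonant → unchanged [u].
/z/ — not in any rule's target class → [z].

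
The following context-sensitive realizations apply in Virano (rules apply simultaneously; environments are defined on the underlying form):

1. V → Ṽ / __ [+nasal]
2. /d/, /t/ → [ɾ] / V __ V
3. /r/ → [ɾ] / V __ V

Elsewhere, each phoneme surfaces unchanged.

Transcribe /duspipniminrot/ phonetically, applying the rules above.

[duspipnĩmĩnrot]

/d/ (word-initial) is in the target of rule 2 but the environment (between two vowels) is not met → [d].
/u/ (between /d/ and /s/): rule 1 targets it, but not before a nasal consonant → unchanged [u].
/s/ stays [s].
/p/ stays [p].
/i/ (between /p/ and /p/): rule 1 targets it, but not before a nasal consonant → unchanged [i].
/p/ (between /i/ and /n/) is unaffected → [p].
/n/ (between /p/ and /i/): no rule targets it → [n].
Rule 1 applies to /i/ (between /n/ and /m/: before a nasal consonant) → [ĩ].
/m/ stays [m].
/i/ (between /m/ and /n/): before a nasal consonant, so rule 1 applies → [ĩ].
/n/ stays [n].
/r/ (between /n/ and /o/) fails the environment for rule 3, so it stays [r].
/o/ (between /r/ and /t/) fails the environment for rule 1, so it stays [o].
/t/ — word-final; rule 2 does not apply here → [t].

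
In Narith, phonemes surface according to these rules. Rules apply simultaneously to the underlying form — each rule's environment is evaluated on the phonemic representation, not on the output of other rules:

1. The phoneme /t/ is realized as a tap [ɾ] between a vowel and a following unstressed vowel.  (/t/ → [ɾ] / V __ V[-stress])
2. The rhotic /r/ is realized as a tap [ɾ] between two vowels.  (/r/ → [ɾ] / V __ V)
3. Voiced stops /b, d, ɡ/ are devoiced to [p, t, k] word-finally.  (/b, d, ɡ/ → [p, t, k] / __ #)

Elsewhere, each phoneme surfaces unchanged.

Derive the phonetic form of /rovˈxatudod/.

[rovˈxaɾudot]

/r/ (word-initial) fails the environment for rule 2, so it stays [r].
/o/ stays [o].
/v/ (between /o/ and /x/) is unaffected → [v].
/x/ — not in any rule's target class → [x].
/a/ stays [a].
/t/ meets the environment for rule 1 (between a vowel and a following unstressed vowel) → [ɾ].
/u/ (between /t/ and /d/) is unaffected → [u].
/d/ (between /u/ and /o/) is in the target of rule 3 but the environment (word-finally) is not met → [d].
/o/ — not in any rule's target class → [o].
/d/ (word-final): word-finally, so rule 3 applies → [t].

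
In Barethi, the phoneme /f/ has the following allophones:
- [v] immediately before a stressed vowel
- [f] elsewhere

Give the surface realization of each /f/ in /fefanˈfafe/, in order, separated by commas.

Occurrence 1 (position 1): no conditioning environment matches → elsewhere allophone [f].
Occurrence 2 (position 3): no conditioning environment matches → elsewhere allophone [f].
Occurrence 3 (position 6): immediately before a stressed vowel → [v].
Occurrence 4 (position 8): no conditioning environment matches → elsewhere allophone [f].

[f], [f], [v], [f]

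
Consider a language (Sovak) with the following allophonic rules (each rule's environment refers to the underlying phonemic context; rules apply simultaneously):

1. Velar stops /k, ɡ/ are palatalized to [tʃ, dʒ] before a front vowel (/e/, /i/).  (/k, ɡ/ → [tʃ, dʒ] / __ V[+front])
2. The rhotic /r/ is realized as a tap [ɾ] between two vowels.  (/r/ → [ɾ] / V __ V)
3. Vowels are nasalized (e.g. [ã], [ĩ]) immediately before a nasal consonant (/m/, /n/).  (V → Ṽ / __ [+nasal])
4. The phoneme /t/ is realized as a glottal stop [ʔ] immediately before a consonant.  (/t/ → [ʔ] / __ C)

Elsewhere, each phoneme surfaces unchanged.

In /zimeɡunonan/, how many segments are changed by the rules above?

4

Segments that undergo a rule: /i/ → [ĩ] (rule 3); /u/ → [ũ] (rule 3); /o/ → [õ] (rule 3); /a/ → [ã] (rule 3).
All other segments surface unchanged.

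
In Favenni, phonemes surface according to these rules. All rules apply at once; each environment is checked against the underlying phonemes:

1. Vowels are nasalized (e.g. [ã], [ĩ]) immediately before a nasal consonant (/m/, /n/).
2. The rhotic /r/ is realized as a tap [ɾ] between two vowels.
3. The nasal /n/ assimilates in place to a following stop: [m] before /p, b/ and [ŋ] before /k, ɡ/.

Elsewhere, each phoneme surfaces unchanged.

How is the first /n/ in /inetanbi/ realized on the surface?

/n/ (between /i/ and /e/) fails the environment for rule 3, so it stays [n].

[n]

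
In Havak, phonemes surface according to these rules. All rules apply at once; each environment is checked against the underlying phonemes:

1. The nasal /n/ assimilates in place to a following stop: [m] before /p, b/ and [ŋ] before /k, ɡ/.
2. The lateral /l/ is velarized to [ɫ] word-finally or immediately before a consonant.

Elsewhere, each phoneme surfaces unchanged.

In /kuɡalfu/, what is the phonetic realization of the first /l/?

[ɫ]

/l/ — between /a/ and /f/, word-finally or immediately before a consonant — surfaces as [ɫ] (rule 2).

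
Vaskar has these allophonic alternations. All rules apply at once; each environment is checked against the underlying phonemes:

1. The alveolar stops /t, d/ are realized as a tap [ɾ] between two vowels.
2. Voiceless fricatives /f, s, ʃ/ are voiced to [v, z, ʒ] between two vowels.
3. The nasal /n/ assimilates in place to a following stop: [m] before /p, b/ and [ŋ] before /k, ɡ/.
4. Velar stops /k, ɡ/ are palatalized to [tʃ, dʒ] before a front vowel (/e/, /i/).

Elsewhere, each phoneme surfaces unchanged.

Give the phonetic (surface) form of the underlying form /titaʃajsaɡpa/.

[tiɾaʒajsaɡpa]

/t/ (word-initial) fails the environment for rule 1, so it stays [t].
/i/ stays [i].
/t/ (between /i/ and /a/) occurs between two vowels → [ɾ] by rule 1.
/a/ (between /t/ and /ʃ/) is unaffected → [a].
/ʃ/ (between /a/ and /a/) occurs between two vowels → [ʒ] by rule 2.
/a/ — not in any rule's target class → [a].
/j/ stays [j].
/s/ — between /j/ and /a/; rule 2 does not apply here → [s].
/a/ stays [a].
/ɡ/ — between /a/ and /p/; rule 4 does not apply here → [ɡ].
/p/ stays [p].
/a/ stays [a].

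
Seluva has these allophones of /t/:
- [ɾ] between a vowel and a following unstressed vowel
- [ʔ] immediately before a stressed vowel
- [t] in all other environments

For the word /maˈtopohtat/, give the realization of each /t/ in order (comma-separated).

[ʔ], [t], [t]

Occurrence 1 (position 3): immediately before a stressed vowel → [ʔ].
Occurrence 2 (position 8): no conditioning environment matches → elsewhere allophone [t].
Occurrence 3 (position 10): no conditioning environment matches → elsewhere allophone [t].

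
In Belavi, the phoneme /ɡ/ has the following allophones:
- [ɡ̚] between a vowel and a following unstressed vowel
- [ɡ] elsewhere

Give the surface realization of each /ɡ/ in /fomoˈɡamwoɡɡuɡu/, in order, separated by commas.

Occurrence 1 (position 5): no conditioning environment matches → elsewhere allophone [ɡ].
Occurrence 2 (position 10): no conditioning environment matches → elsewhere allophone [ɡ].
Occurrence 3 (position 11): no conditioning environment matches → elsewhere allophone [ɡ].
Occurrence 4 (position 13): between a vowel and a following unstressed vowel → [ɡ̚].

[ɡ], [ɡ], [ɡ], [ɡ̚]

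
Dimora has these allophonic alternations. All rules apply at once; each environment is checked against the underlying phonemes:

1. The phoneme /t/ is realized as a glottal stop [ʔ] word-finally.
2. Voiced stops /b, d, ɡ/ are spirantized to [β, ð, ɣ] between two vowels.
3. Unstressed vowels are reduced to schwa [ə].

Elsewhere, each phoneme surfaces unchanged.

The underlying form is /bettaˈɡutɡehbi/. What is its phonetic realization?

[bəttəˈɣutɡəhbə]

/b/ (word-initial): rule 2 targets it, but not between two vowels → unchanged [b].
/e/ meets the environment for rule 3 (in an unstressed syllable) → [ə].
/t/ — between /e/ and /t/; rule 1 does not apply here → [t].
/t/ (between /t/ and /a/) is in the target of rule 1 but the environment (word-finally) is not met → [t].
/a/ meets the environment for rule 3 (in an unstressed syllable) → [ə].
/ɡ/ meets the environment for rule 2 (between two vowels) → [ɣ].
/u/ (between /ɡ/ and /t/): rule 3 targets it, but not in an unstressed syllable → unchanged [u].
/t/ — between /u/ and /ɡ/; rule 1 does not apply here → [t].
/ɡ/ (between /t/ and /e/): rule 2 targets it, but not between two vowels → unchanged [ɡ].
/e/ meets the environment for rule 3 (in an unstressed syllable) → [ə].
/b/ — between /h/ and /i/; rule 2 does not apply here → [b].
/i/ (word-final): in an unstressed syllable, so rule 3 applies → [ə].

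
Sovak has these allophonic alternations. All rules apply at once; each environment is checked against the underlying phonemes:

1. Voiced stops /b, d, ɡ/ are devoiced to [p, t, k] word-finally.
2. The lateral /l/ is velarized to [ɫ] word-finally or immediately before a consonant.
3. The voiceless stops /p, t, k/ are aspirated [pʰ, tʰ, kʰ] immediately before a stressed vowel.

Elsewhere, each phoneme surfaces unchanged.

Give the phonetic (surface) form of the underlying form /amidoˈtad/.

/a/ (word-initial) is unaffected → [a].
/m/ (between /a/ and /i/) is unaffected → [m].
/i/ stays [i].
/d/ (between /i/ and /o/): rule 1 targets it, but not word-finally → unchanged [d].
/o/ — not in any rule's target class → [o].
/t/ meets the environment for rule 3 (immediately before a stressed vowel) → [tʰ].
/a/ — not in any rule's target class → [a].
/d/ (word-final): word-finally, so rule 1 applies → [t].

[amidoˈtʰat]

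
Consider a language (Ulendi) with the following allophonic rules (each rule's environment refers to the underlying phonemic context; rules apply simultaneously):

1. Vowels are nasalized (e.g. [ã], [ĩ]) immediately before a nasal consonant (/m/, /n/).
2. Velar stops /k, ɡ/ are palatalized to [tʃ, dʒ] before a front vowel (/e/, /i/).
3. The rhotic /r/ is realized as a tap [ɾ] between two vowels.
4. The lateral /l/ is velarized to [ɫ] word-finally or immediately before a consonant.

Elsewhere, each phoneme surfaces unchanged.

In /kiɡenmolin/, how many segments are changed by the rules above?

4

Segments that undergo a rule: /k/ → [tʃ] (rule 2); /ɡ/ → [dʒ] (rule 2); /e/ → [ẽ] (rule 1); /i/ → [ĩ] (rule 1).
All other segments surface unchanged.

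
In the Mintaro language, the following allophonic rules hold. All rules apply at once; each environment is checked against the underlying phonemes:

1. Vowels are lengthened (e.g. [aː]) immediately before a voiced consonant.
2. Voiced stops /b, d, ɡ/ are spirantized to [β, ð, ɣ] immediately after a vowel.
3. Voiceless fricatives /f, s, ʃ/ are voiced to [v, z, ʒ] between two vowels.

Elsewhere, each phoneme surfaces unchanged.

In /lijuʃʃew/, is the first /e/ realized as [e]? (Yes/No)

No

Rule 1 applies to /e/ (between /ʃ/ and /w/: before a voiced consonant) → [eː].
The actual realization is [eː], not [e].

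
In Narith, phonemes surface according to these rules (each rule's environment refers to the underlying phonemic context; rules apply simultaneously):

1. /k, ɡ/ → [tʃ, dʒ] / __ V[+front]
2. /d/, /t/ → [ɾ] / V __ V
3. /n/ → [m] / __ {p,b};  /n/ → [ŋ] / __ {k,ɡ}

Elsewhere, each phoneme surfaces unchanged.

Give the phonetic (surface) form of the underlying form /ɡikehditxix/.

/ɡ/ (word-initial): before a front vowel, so rule 1 applies → [dʒ].
/k/ (between /i/ and /e/) occurs before a front vowel → [tʃ] by rule 1.
/d/ — between /h/ and /i/; rule 2 does not apply here → [d].
/t/ — between /i/ and /x/; rule 2 does not apply here → [t].

[dʒitʃehditxix]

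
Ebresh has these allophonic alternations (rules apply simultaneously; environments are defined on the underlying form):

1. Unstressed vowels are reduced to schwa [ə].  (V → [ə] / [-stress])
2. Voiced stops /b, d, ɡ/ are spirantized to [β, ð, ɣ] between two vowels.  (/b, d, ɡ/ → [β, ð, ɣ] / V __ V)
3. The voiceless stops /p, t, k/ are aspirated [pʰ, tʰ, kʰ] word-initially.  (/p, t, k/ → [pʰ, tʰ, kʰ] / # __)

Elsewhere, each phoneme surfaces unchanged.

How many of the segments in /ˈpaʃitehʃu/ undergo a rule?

Segments that undergo a rule: /p/ → [pʰ] (rule 3); /i/ → [ə] (rule 1); /e/ → [ə] (rule 1); /u/ → [ə] (rule 1).
All other segments surface unchanged.

4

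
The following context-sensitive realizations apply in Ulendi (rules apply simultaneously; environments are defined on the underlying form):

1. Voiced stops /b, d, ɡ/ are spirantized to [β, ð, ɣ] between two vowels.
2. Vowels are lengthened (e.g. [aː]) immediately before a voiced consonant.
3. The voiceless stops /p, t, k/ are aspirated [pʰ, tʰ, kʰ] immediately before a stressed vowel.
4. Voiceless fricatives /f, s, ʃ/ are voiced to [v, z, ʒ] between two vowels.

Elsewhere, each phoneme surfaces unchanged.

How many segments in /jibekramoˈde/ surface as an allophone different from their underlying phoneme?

5

Segments that undergo a rule: /i/ → [iː] (rule 2); /b/ → [β] (rule 1); /a/ → [aː] (rule 2); /o/ → [oː] (rule 2); /d/ → [ð] (rule 1).
All other segments surface unchanged.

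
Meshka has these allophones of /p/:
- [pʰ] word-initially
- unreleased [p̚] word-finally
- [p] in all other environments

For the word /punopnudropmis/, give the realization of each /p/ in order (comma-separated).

[pʰ], [p], [p]

Occurrence 1 (position 1): word-initially → [pʰ].
Occurrence 2 (position 5): no conditioning environment matches → elsewhere allophone [p].
Occurrence 3 (position 11): no conditioning environment matches → elsewhere allophone [p].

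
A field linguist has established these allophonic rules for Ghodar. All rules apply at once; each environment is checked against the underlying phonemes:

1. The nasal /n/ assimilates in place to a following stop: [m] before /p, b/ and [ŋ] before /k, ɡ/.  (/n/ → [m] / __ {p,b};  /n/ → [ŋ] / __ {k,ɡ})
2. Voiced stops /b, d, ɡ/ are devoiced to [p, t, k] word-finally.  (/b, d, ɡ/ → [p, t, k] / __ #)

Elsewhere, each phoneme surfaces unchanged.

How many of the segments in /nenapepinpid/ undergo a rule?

2

Segments that undergo a rule: /n/ → [m] (rule 1); /d/ → [t] (rule 2).
All other segments surface unchanged.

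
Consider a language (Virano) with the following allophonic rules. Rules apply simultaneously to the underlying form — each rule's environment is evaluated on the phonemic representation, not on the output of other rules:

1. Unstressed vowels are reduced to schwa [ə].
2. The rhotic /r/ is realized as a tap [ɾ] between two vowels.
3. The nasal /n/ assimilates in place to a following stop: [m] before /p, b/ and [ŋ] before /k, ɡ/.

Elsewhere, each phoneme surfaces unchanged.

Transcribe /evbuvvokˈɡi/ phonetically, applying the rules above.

/e/ (word-initial): in an unstressed syllable, so rule 1 applies → [ə].
/v/ — not in any rule's target class → [v].
/b/ — not in any rule's target class → [b].
Rule 1 applies to /u/ (between /b/ and /v/: in an unstressed syllable) → [ə].
/v/ stays [v].
/v/ — not in any rule's target class → [v].
/o/ (between /v/ and /k/) occurs in an unstressed syllable → [ə] by rule 1.
/k/ stays [k].
/ɡ/ stays [ɡ].
/i/ (word-final): rule 1 targets it, but not in an unstressed syllable → unchanged [i].

[əvbəvvəkˈɡi]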